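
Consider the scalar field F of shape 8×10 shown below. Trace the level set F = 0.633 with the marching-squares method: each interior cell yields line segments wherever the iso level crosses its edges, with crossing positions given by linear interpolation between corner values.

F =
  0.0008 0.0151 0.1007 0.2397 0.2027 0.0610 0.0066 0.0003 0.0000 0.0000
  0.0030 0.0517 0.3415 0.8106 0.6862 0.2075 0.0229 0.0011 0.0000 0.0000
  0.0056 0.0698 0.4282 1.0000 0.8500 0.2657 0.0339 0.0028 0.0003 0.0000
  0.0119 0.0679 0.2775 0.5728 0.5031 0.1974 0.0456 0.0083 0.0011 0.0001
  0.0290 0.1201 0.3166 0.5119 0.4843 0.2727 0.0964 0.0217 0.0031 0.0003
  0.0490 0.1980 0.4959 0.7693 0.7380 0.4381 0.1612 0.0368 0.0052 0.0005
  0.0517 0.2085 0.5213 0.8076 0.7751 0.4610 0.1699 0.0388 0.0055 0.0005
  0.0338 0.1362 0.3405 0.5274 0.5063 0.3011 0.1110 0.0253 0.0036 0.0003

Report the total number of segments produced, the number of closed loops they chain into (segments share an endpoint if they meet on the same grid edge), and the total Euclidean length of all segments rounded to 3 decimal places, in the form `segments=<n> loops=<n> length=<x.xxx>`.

segments=16 loops=2 length=13.420

cell (0,2): code 0100 → (0.689,3.000)–(1.000,2.621)
cell (0,3): code 1100 → (0.890,4.000)–(0.689,3.000)
cell (0,4): code 1000 → (1.000,4.111)–(0.890,4.000)
cell (1,2): code 0110 → (1.000,2.621)–(2.000,2.358)
cell (1,4): code 1001 → (2.000,4.371)–(1.000,4.111)
cell (2,2): code 0010 → (2.000,2.358)–(2.859,3.000)
cell (2,3): code 0011 → (2.859,3.000)–(2.626,4.000)
cell (2,4): code 0001 → (2.626,4.000)–(2.000,4.371)
cell (4,2): code 0100 → (4.470,3.000)–(5.000,2.501)
cell (4,3): code 1100 → (4.586,4.000)–(4.470,3.000)
cell (4,4): code 1000 → (5.000,4.350)–(4.586,4.000)
cell (5,2): code 0110 → (5.000,2.501)–(6.000,2.390)
cell (5,4): code 1001 → (6.000,4.452)–(5.000,4.350)
cell (6,2): code 0010 → (6.000,2.390)–(6.623,3.000)
cell (6,3): code 0011 → (6.623,3.000)–(6.529,4.000)
cell (6,4): code 0001 → (6.529,4.000)–(6.000,4.452)
total: 16 segments, chained into 2 closed loop(s), length Σ = 13.420135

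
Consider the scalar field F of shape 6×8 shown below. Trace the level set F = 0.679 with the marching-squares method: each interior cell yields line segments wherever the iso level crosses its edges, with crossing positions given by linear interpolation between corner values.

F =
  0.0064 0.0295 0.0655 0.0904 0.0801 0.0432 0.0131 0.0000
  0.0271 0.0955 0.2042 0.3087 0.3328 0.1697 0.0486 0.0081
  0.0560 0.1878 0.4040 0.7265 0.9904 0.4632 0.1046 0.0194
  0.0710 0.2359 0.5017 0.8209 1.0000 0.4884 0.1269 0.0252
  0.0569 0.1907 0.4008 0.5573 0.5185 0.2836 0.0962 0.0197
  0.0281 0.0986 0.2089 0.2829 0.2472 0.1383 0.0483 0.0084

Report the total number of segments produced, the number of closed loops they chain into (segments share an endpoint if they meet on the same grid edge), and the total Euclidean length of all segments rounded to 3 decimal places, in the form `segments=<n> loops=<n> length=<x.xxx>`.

segments=8 loops=1 length=6.672

cell (1,2): code 0100 → (1.886,3.000)–(2.000,2.853)
cell (1,3): code 1100 → (1.526,4.000)–(1.886,3.000)
cell (1,4): code 1000 → (2.000,4.591)–(1.526,4.000)
cell (2,2): code 0110 → (2.000,2.853)–(3.000,2.555)
cell (2,4): code 1001 → (3.000,4.627)–(2.000,4.591)
cell (3,2): code 0010 → (3.000,2.555)–(3.538,3.000)
cell (3,3): code 0011 → (3.538,3.000)–(3.667,4.000)
cell (3,4): code 0001 → (3.667,4.000)–(3.000,4.627)
total: 8 segments, chained into 1 closed loop(s), length Σ = 6.671656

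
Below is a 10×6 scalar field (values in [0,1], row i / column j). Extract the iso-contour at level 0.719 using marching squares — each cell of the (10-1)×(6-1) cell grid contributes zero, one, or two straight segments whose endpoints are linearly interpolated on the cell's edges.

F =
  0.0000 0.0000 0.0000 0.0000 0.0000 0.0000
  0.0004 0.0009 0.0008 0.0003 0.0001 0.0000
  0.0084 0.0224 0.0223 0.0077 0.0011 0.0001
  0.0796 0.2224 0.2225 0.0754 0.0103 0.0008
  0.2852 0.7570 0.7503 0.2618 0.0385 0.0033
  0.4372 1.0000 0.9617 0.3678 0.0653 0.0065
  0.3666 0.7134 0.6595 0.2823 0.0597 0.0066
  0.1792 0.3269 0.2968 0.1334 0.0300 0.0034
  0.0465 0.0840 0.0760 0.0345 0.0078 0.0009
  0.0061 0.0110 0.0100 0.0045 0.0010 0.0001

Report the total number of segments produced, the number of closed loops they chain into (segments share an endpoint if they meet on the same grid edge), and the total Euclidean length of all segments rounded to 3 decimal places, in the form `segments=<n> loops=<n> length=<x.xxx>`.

segments=8 loops=1 length=6.354

cell (3,0): code 0100 → (3.929,1.000)–(4.000,0.919)
cell (3,1): code 1100 → (3.941,2.000)–(3.929,1.000)
cell (3,2): code 1000 → (4.000,2.064)–(3.941,2.000)
cell (4,0): code 0110 → (4.000,0.919)–(5.000,0.501)
cell (4,2): code 1001 → (5.000,2.409)–(4.000,2.064)
cell (5,0): code 0010 → (5.000,0.501)–(5.980,1.000)
cell (5,1): code 0011 → (5.980,1.000)–(5.803,2.000)
cell (5,2): code 0001 → (5.803,2.000)–(5.000,2.409)
total: 8 segments, chained into 1 closed loop(s), length Σ = 6.353612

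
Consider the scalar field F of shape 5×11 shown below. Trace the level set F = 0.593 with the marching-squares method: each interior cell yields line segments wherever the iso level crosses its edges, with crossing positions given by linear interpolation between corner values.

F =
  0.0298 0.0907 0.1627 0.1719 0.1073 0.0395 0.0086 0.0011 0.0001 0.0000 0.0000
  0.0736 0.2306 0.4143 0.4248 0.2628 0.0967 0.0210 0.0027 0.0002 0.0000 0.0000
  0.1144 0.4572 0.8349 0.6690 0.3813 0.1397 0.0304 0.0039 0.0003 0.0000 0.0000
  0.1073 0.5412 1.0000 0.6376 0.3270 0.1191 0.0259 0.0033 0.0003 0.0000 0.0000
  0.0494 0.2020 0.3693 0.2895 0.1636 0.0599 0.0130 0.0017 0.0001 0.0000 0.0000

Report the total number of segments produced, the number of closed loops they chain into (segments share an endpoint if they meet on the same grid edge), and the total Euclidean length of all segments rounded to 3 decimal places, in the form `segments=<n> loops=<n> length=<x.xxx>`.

cell (1,1): code 0100 → (1.425,2.000)–(2.000,1.360)
cell (1,2): code 1100 → (1.689,3.000)–(1.425,2.000)
cell (1,3): code 1000 → (2.000,3.264)–(1.689,3.000)
cell (2,1): code 0110 → (2.000,1.360)–(3.000,1.113)
cell (2,3): code 1001 → (3.000,3.144)–(2.000,3.264)
cell (3,1): code 0010 → (3.000,1.113)–(3.645,2.000)
cell (3,2): code 0011 → (3.645,2.000)–(3.128,3.000)
cell (3,3): code 0001 → (3.128,3.000)–(3.000,3.144)
total: 8 segments, chained into 1 closed loop(s), length Σ = 6.755708

segments=8 loops=1 length=6.756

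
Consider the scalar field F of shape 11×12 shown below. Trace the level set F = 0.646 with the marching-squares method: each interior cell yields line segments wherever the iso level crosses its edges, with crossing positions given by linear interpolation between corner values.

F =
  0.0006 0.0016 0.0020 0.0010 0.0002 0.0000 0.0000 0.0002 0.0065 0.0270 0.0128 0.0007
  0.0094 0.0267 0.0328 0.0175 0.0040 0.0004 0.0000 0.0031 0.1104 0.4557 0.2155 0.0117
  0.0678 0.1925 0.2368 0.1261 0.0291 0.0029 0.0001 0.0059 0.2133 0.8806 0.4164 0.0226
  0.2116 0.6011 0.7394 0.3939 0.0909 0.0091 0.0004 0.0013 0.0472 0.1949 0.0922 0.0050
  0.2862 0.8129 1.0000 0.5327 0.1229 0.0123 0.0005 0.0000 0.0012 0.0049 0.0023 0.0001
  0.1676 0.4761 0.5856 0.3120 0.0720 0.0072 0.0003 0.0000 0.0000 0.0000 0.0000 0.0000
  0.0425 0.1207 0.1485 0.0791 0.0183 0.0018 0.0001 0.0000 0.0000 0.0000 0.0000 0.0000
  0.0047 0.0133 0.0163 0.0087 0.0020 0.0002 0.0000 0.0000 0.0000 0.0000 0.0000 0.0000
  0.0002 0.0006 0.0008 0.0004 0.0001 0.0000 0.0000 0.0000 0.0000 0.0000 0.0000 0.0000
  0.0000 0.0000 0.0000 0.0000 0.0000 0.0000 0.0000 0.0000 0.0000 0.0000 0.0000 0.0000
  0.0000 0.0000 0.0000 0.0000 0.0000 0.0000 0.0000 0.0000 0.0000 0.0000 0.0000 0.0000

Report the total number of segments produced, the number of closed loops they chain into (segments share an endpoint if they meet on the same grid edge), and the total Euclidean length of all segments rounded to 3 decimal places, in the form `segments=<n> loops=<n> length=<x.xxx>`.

cell (1,8): code 0100 → (1.448,9.000)–(2.000,8.648)
cell (1,9): code 1000 → (2.000,9.505)–(1.448,9.000)
cell (2,1): code 0100 → (2.814,2.000)–(3.000,1.325)
cell (2,2): code 1000 → (3.000,2.270)–(2.814,2.000)
cell (2,8): code 0010 → (2.000,8.648)–(2.342,9.000)
cell (2,9): code 0001 → (2.342,9.000)–(2.000,9.505)
cell (3,0): code 0100 → (3.212,1.000)–(4.000,0.683)
cell (3,1): code 1110 → (3.000,1.325)–(3.212,1.000)
cell (3,2): code 1001 → (4.000,2.758)–(3.000,2.270)
cell (4,0): code 0010 → (4.000,0.683)–(4.496,1.000)
cell (4,1): code 0011 → (4.496,1.000)–(4.854,2.000)
cell (4,2): code 0001 → (4.854,2.000)–(4.000,2.758)
total: 12 segments, chained into 2 closed loop(s), length Σ = 8.674213

segments=12 loops=2 length=8.674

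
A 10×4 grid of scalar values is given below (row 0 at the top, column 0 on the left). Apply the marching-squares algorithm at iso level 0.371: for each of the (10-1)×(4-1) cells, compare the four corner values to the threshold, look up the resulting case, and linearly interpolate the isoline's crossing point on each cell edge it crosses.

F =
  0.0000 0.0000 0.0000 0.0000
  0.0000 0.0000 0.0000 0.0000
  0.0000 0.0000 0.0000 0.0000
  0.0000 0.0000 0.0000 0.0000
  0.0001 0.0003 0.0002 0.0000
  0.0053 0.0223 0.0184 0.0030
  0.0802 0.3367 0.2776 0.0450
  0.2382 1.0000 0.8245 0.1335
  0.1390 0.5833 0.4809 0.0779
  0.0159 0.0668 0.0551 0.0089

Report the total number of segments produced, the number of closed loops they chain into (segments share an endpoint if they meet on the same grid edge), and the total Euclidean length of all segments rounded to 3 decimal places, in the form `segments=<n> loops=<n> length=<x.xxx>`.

segments=8 loops=1 length=7.469

cell (6,0): code 0100 → (6.052,1.000)–(7.000,0.174)
cell (6,1): code 1100 → (6.171,2.000)–(6.052,1.000)
cell (6,2): code 1000 → (7.000,2.656)–(6.171,2.000)
cell (7,0): code 0110 → (7.000,0.174)–(8.000,0.522)
cell (7,2): code 1001 → (8.000,2.273)–(7.000,2.656)
cell (8,0): code 0010 → (8.000,0.522)–(8.411,1.000)
cell (8,1): code 0011 → (8.411,1.000)–(8.258,2.000)
cell (8,2): code 0001 → (8.258,2.000)–(8.000,2.273)
total: 8 segments, chained into 1 closed loop(s), length Σ = 7.469169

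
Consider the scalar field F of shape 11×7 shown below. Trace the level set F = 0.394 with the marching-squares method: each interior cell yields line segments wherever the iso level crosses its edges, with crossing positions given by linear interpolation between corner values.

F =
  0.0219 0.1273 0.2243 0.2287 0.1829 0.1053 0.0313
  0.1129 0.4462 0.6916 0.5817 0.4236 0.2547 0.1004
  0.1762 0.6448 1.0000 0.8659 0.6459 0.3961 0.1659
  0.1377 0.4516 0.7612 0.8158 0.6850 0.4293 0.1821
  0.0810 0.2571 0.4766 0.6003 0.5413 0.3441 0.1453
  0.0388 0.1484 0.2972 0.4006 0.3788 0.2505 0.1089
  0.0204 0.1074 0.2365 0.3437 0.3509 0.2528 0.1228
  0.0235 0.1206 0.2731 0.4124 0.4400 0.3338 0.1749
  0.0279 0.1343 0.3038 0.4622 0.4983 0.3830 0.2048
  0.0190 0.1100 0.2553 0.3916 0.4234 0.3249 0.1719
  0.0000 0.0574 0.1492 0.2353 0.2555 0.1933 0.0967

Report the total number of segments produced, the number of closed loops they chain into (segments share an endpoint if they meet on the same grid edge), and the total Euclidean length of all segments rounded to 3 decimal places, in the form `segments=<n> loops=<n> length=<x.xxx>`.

cell (0,0): code 0100 → (0.836,1.000)–(1.000,0.843)
cell (0,1): code 1100 → (0.363,2.000)–(0.836,1.000)
cell (0,2): code 1100 → (0.468,3.000)–(0.363,2.000)
cell (0,3): code 1100 → (0.877,4.000)–(0.468,3.000)
cell (0,4): code 1000 → (1.000,4.175)–(0.877,4.000)
cell (1,0): code 0110 → (1.000,0.843)–(2.000,0.465)
cell (1,4): code 1101 → (1.985,5.000)–(1.000,4.175)
cell (1,5): code 1000 → (2.000,5.009)–(1.985,5.000)
cell (2,0): code 0110 → (2.000,0.465)–(3.000,0.817)
cell (2,5): code 1001 → (3.000,5.143)–(2.000,5.009)
cell (3,0): code 0010 → (3.000,0.817)–(3.296,1.000)
cell (3,1): code 0111 → (3.296,1.000)–(4.000,1.624)
cell (3,4): code 1011 → (4.000,4.747)–(3.414,5.000)
cell (3,5): code 0001 → (3.414,5.000)–(3.000,5.143)
cell (4,1): code 0010 → (4.000,1.624)–(4.460,2.000)
cell (4,2): code 0111 → (4.460,2.000)–(5.000,2.936)
cell (4,3): code 1011 → (5.000,3.303)–(4.906,4.000)
cell (4,4): code 0001 → (4.906,4.000)–(4.000,4.747)
cell (5,2): code 0010 → (5.000,2.936)–(5.116,3.000)
cell (5,3): code 0001 → (5.116,3.000)–(5.000,3.303)
cell (6,2): code 0100 → (6.732,3.000)–(7.000,2.868)
cell (6,3): code 1100 → (6.484,4.000)–(6.732,3.000)
cell (6,4): code 1000 → (7.000,4.433)–(6.484,4.000)
cell (7,2): code 0110 → (7.000,2.868)–(8.000,2.569)
cell (7,4): code 1001 → (8.000,4.905)–(7.000,4.433)
cell (8,2): code 0010 → (8.000,2.569)–(8.966,3.000)
cell (8,3): code 0111 → (8.966,3.000)–(9.000,3.075)
cell (8,4): code 1001 → (9.000,4.298)–(8.000,4.905)
cell (9,3): code 0010 → (9.000,3.075)–(9.175,4.000)
cell (9,4): code 0001 → (9.175,4.000)–(9.000,4.298)
total: 30 segments, chained into 2 closed loop(s), length Σ = 22.196954

segments=30 loops=2 length=22.197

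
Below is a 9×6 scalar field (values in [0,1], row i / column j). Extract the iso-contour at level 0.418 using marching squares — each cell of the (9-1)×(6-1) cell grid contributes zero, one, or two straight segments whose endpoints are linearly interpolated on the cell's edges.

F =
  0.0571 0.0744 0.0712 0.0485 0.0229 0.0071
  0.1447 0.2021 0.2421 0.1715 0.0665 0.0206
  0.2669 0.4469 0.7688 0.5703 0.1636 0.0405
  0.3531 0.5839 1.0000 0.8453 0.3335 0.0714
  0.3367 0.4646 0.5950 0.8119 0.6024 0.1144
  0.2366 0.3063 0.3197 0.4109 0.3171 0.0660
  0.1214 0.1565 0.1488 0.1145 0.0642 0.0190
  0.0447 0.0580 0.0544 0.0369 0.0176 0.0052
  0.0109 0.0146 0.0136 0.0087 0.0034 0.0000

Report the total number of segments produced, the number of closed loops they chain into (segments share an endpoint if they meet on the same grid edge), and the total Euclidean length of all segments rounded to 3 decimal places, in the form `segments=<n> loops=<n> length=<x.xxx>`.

cell (1,0): code 0100 → (1.882,1.000)–(2.000,0.839)
cell (1,1): code 1100 → (1.334,2.000)–(1.882,1.000)
cell (1,2): code 1100 → (1.618,3.000)–(1.334,2.000)
cell (1,3): code 1000 → (2.000,3.374)–(1.618,3.000)
cell (2,0): code 0110 → (2.000,0.839)–(3.000,0.281)
cell (2,3): code 1001 → (3.000,3.835)–(2.000,3.374)
cell (3,0): code 0110 → (3.000,0.281)–(4.000,0.636)
cell (3,3): code 1101 → (3.314,4.000)–(3.000,3.835)
cell (3,4): code 1000 → (4.000,4.378)–(3.314,4.000)
cell (4,0): code 0010 → (4.000,0.636)–(4.294,1.000)
cell (4,1): code 0011 → (4.294,1.000)–(4.643,2.000)
cell (4,2): code 0011 → (4.643,2.000)–(4.982,3.000)
cell (4,3): code 0011 → (4.982,3.000)–(4.646,4.000)
cell (4,4): code 0001 → (4.646,4.000)–(4.000,4.378)
total: 14 segments, chained into 1 closed loop(s), length Σ = 11.746157

segments=14 loops=1 length=11.746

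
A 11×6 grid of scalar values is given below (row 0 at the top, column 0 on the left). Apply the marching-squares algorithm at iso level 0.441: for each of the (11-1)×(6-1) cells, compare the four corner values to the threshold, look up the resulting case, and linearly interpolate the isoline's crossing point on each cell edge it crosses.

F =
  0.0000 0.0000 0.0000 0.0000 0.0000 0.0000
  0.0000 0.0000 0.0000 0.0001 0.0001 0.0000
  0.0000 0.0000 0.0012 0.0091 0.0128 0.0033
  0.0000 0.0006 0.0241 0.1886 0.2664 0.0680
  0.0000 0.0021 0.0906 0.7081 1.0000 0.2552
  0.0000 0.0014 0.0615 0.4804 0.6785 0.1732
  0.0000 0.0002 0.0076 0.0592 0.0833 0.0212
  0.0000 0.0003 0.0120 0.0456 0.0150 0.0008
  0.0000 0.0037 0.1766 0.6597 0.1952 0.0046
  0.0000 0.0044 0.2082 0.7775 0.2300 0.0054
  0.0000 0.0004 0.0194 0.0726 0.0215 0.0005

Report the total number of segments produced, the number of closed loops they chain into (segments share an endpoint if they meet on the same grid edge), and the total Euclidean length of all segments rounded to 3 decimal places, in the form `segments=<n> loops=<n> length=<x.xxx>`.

cell (3,2): code 0100 → (3.486,3.000)–(4.000,2.567)
cell (3,3): code 1100 → (3.238,4.000)–(3.486,3.000)
cell (3,4): code 1000 → (4.000,4.751)–(3.238,4.000)
cell (4,2): code 0110 → (4.000,2.567)–(5.000,2.906)
cell (4,4): code 1001 → (5.000,4.470)–(4.000,4.751)
cell (5,2): code 0010 → (5.000,2.906)–(5.094,3.000)
cell (5,3): code 0011 → (5.094,3.000)–(5.399,4.000)
cell (5,4): code 0001 → (5.399,4.000)–(5.000,4.470)
cell (7,2): code 0100 → (7.644,3.000)–(8.000,2.547)
cell (7,3): code 1000 → (8.000,3.471)–(7.644,3.000)
cell (8,2): code 0110 → (8.000,2.547)–(9.000,2.409)
cell (8,3): code 1001 → (9.000,3.615)–(8.000,3.471)
cell (9,2): code 0010 → (9.000,2.409)–(9.477,3.000)
cell (9,3): code 0001 → (9.477,3.000)–(9.000,3.615)
total: 14 segments, chained into 2 closed loop(s), length Σ = 11.385020

segments=14 loops=2 length=11.385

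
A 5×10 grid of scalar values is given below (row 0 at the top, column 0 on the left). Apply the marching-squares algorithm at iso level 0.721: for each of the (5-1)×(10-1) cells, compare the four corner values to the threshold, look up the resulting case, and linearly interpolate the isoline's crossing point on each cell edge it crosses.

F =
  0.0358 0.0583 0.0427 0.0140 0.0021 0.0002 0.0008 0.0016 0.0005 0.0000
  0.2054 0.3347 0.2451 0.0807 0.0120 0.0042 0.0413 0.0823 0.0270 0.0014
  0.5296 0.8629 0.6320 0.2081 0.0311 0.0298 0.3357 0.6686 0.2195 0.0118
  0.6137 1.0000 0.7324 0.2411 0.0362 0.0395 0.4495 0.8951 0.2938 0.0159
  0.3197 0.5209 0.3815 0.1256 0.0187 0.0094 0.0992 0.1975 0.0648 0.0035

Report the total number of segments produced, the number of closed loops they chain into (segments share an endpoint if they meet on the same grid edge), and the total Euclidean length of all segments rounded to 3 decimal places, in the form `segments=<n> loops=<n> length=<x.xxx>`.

segments=12 loops=2 length=7.938

cell (1,0): code 0100 → (1.731,1.000)–(2.000,0.574)
cell (1,1): code 1000 → (2.000,1.615)–(1.731,1.000)
cell (2,0): code 0110 → (2.000,0.574)–(3.000,0.278)
cell (2,1): code 1101 → (2.886,2.000)–(2.000,1.615)
cell (2,2): code 1000 → (3.000,2.023)–(2.886,2.000)
cell (2,6): code 0100 → (2.231,7.000)–(3.000,6.609)
cell (2,7): code 1000 → (3.000,7.290)–(2.231,7.000)
cell (3,0): code 0010 → (3.000,0.278)–(3.582,1.000)
cell (3,1): code 0011 → (3.582,1.000)–(3.032,2.000)
cell (3,2): code 0001 → (3.032,2.000)–(3.000,2.023)
cell (3,6): code 0010 → (3.000,6.609)–(3.250,7.000)
cell (3,7): code 0001 → (3.250,7.000)–(3.000,7.290)
total: 12 segments, chained into 2 closed loop(s), length Σ = 7.938062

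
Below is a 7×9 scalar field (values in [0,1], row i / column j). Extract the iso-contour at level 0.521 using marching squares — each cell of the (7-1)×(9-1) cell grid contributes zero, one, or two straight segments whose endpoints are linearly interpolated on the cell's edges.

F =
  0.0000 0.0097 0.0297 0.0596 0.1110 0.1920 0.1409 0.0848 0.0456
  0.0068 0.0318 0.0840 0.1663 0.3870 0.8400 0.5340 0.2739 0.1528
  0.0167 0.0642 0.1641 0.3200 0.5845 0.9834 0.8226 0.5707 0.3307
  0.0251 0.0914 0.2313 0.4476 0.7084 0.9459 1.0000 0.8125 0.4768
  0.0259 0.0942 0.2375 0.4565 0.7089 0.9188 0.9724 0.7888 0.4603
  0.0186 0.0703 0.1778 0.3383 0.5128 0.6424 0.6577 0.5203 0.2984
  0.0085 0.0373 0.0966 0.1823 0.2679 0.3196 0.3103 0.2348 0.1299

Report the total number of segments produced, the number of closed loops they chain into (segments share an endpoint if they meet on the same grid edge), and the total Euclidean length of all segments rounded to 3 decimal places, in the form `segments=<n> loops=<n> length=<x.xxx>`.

segments=18 loops=1 length=14.662

cell (0,4): code 0100 → (0.508,5.000)–(1.000,4.296)
cell (0,5): code 1100 → (0.967,6.000)–(0.508,5.000)
cell (0,6): code 1000 → (1.000,6.050)–(0.967,6.000)
cell (1,3): code 0100 → (1.678,4.000)–(2.000,3.760)
cell (1,4): code 1110 → (1.000,4.296)–(1.678,4.000)
cell (1,6): code 1101 → (1.833,7.000)–(1.000,6.050)
cell (1,7): code 1000 → (2.000,7.207)–(1.833,7.000)
cell (2,3): code 0110 → (2.000,3.760)–(3.000,3.281)
cell (2,7): code 1001 → (3.000,7.868)–(2.000,7.207)
cell (3,3): code 0110 → (3.000,3.281)–(4.000,3.256)
cell (3,7): code 1001 → (4.000,7.815)–(3.000,7.868)
cell (4,3): code 0010 → (4.000,3.256)–(4.958,4.000)
cell (4,4): code 0111 → (4.958,4.000)–(5.000,4.063)
cell (4,6): code 1011 → (5.000,6.995)–(4.997,7.000)
cell (4,7): code 0001 → (4.997,7.000)–(4.000,7.815)
cell (5,4): code 0010 → (5.000,4.063)–(5.376,5.000)
cell (5,5): code 0011 → (5.376,5.000)–(5.393,6.000)
cell (5,6): code 0001 → (5.393,6.000)–(5.000,6.995)
total: 18 segments, chained into 1 closed loop(s), length Σ = 14.662228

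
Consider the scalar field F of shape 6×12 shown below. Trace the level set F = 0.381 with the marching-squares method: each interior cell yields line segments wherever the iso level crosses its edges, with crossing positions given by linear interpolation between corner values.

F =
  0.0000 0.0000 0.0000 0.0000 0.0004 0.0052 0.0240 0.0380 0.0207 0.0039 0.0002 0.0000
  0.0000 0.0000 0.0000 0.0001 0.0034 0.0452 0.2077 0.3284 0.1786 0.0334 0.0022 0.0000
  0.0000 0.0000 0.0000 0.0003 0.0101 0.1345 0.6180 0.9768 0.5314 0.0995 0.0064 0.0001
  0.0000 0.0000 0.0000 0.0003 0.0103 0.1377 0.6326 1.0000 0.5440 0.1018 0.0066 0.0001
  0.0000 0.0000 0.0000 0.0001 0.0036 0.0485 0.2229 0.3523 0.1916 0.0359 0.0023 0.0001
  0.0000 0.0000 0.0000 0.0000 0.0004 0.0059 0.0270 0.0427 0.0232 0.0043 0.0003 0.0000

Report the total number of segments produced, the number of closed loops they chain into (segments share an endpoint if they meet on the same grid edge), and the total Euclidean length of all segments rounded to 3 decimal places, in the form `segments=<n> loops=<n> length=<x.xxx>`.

segments=10 loops=1 length=9.040

cell (1,5): code 0100 → (1.422,6.000)–(2.000,5.510)
cell (1,6): code 1100 → (1.081,7.000)–(1.422,6.000)
cell (1,7): code 1100 → (1.574,8.000)–(1.081,7.000)
cell (1,8): code 1000 → (2.000,8.348)–(1.574,8.000)
cell (2,5): code 0110 → (2.000,5.510)–(3.000,5.492)
cell (2,8): code 1001 → (3.000,8.369)–(2.000,8.348)
cell (3,5): code 0010 → (3.000,5.492)–(3.614,6.000)
cell (3,6): code 0011 → (3.614,6.000)–(3.956,7.000)
cell (3,7): code 0011 → (3.956,7.000)–(3.463,8.000)
cell (3,8): code 0001 → (3.463,8.000)–(3.000,8.369)
total: 10 segments, chained into 1 closed loop(s), length Σ = 9.040167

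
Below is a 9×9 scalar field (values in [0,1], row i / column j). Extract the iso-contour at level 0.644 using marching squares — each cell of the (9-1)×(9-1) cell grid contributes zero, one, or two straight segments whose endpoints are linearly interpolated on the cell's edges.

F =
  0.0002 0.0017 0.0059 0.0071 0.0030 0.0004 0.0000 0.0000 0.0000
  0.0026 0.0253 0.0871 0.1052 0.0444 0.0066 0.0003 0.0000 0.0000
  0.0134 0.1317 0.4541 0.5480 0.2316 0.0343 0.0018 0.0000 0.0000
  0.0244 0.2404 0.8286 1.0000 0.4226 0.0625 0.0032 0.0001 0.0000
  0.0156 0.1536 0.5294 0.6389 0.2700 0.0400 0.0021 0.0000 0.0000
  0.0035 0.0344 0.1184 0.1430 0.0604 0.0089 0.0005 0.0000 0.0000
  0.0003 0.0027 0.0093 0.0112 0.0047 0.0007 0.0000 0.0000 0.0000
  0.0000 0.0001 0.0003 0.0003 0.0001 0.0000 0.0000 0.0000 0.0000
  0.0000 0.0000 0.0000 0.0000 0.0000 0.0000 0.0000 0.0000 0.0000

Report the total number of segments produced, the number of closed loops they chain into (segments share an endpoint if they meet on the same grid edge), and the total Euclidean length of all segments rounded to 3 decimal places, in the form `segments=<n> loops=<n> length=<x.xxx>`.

segments=6 loops=1 length=5.548

cell (2,1): code 0100 → (2.507,2.000)–(3.000,1.686)
cell (2,2): code 1100 → (2.212,3.000)–(2.507,2.000)
cell (2,3): code 1000 → (3.000,3.617)–(2.212,3.000)
cell (3,1): code 0010 → (3.000,1.686)–(3.617,2.000)
cell (3,2): code 0011 → (3.617,2.000)–(3.986,3.000)
cell (3,3): code 0001 → (3.986,3.000)–(3.000,3.617)
total: 6 segments, chained into 1 closed loop(s), length Σ = 5.547987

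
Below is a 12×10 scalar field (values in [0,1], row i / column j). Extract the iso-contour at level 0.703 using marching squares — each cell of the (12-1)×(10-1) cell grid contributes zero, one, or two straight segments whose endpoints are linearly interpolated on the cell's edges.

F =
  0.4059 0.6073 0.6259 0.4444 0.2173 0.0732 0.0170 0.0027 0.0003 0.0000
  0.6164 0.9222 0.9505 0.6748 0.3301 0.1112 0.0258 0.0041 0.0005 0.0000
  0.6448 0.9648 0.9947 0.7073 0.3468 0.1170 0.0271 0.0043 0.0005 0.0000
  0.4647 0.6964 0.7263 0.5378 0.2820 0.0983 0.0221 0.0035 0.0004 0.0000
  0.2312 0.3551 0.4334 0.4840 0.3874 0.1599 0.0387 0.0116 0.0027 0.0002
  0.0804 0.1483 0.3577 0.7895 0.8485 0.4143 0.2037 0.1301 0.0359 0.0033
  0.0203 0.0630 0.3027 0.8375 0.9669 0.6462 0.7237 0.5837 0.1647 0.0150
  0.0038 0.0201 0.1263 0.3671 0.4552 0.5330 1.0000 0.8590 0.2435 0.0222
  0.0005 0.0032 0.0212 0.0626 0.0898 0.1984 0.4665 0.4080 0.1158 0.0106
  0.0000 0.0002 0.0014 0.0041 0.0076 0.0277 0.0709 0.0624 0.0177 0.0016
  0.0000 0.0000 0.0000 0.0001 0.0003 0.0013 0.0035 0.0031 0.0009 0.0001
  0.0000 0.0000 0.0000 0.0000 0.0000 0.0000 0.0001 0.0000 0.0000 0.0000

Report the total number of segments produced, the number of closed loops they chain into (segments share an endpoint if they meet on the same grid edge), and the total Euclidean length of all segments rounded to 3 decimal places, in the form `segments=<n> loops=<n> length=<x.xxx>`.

segments=28 loops=3 length=20.616

cell (0,0): code 0100 → (0.304,1.000)–(1.000,0.283)
cell (0,1): code 1100 → (0.238,2.000)–(0.304,1.000)
cell (0,2): code 1000 → (1.000,2.898)–(0.238,2.000)
cell (1,0): code 0110 → (1.000,0.283)–(2.000,0.182)
cell (1,2): code 1101 → (1.868,3.000)–(1.000,2.898)
cell (1,3): code 1000 → (2.000,3.012)–(1.868,3.000)
cell (2,0): code 0010 → (2.000,0.182)–(2.975,1.000)
cell (2,1): code 0111 → (2.975,1.000)–(3.000,1.221)
cell (2,2): code 1011 → (3.000,2.124)–(2.025,3.000)
cell (2,3): code 0001 → (2.025,3.000)–(2.000,3.012)
cell (3,1): code 0010 → (3.000,1.221)–(3.080,2.000)
cell (3,2): code 0001 → (3.080,2.000)–(3.000,2.124)
cell (4,2): code 0100 → (4.717,3.000)–(5.000,2.800)
cell (4,3): code 1100 → (4.684,4.000)–(4.717,3.000)
cell (4,4): code 1000 → (5.000,4.335)–(4.684,4.000)
cell (5,2): code 0110 → (5.000,2.800)–(6.000,2.749)
cell (5,4): code 1001 → (6.000,4.823)–(5.000,4.335)
cell (5,5): code 0100 → (5.960,6.000)–(6.000,5.733)
cell (5,6): code 1000 → (6.000,6.148)–(5.960,6.000)
cell (6,2): code 0010 → (6.000,2.749)–(6.286,3.000)
cell (6,3): code 0011 → (6.286,3.000)–(6.516,4.000)
cell (6,4): code 0001 → (6.516,4.000)–(6.000,4.823)
cell (6,5): code 0110 → (6.000,5.733)–(7.000,5.364)
cell (6,6): code 1101 → (6.433,7.000)–(6.000,6.148)
cell (6,7): code 1000 → (7.000,7.253)–(6.433,7.000)
cell (7,5): code 0010 → (7.000,5.364)–(7.557,6.000)
cell (7,6): code 0011 → (7.557,6.000)–(7.346,7.000)
cell (7,7): code 0001 → (7.346,7.000)–(7.000,7.253)
total: 28 segments, chained into 3 closed loop(s), length Σ = 20.616494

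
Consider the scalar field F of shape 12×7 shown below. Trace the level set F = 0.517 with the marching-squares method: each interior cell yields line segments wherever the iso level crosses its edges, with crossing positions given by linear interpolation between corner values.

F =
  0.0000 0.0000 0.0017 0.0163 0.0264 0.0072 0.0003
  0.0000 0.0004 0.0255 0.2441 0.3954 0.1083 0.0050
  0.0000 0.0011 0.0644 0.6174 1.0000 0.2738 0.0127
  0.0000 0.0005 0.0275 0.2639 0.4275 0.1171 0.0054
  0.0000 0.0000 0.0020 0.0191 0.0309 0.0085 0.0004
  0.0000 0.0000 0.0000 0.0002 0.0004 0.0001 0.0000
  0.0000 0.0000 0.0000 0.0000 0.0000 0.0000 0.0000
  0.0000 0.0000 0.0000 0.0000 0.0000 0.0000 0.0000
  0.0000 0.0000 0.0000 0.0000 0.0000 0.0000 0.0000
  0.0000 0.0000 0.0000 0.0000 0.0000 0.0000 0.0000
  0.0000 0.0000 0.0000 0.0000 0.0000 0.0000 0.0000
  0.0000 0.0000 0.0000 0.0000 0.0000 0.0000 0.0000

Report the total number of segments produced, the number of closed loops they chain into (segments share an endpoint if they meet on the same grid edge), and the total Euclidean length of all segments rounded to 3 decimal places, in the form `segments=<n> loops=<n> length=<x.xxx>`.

segments=6 loops=1 length=5.053

cell (1,2): code 0100 → (1.731,3.000)–(2.000,2.818)
cell (1,3): code 1100 → (1.201,4.000)–(1.731,3.000)
cell (1,4): code 1000 → (2.000,4.665)–(1.201,4.000)
cell (2,2): code 0010 → (2.000,2.818)–(2.284,3.000)
cell (2,3): code 0011 → (2.284,3.000)–(2.844,4.000)
cell (2,4): code 0001 → (2.844,4.000)–(2.000,4.665)
total: 6 segments, chained into 1 closed loop(s), length Σ = 5.053083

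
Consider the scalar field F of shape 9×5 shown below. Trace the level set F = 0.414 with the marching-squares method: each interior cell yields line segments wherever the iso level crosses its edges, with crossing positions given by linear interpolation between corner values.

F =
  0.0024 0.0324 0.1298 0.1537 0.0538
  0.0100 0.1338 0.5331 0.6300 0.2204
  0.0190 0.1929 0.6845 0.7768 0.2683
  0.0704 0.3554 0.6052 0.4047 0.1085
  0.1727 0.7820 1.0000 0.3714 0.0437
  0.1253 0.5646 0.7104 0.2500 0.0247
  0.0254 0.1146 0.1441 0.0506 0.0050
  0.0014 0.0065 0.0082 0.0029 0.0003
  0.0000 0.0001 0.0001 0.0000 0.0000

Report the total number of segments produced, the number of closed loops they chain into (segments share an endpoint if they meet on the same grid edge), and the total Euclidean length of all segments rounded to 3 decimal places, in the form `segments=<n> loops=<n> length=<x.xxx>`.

cell (0,1): code 0100 → (0.705,2.000)–(1.000,1.702)
cell (0,2): code 1100 → (0.547,3.000)–(0.705,2.000)
cell (0,3): code 1000 → (1.000,3.527)–(0.547,3.000)
cell (1,1): code 0110 → (1.000,1.702)–(2.000,1.450)
cell (1,3): code 1001 → (2.000,3.713)–(1.000,3.527)
cell (2,1): code 0110 → (2.000,1.450)–(3.000,1.235)
cell (2,2): code 1011 → (3.000,2.954)–(2.975,3.000)
cell (2,3): code 0001 → (2.975,3.000)–(2.000,3.713)
cell (3,0): code 0100 → (3.137,1.000)–(4.000,0.396)
cell (3,1): code 1110 → (3.000,1.235)–(3.137,1.000)
cell (3,2): code 1001 → (4.000,2.932)–(3.000,2.954)
cell (4,0): code 0110 → (4.000,0.396)–(5.000,0.657)
cell (4,2): code 1001 → (5.000,2.644)–(4.000,2.932)
cell (5,0): code 0010 → (5.000,0.657)–(5.335,1.000)
cell (5,1): code 0011 → (5.335,1.000)–(5.523,2.000)
cell (5,2): code 0001 → (5.523,2.000)–(5.000,2.644)
total: 16 segments, chained into 1 closed loop(s), length Σ = 13.185748

segments=16 loops=1 length=13.186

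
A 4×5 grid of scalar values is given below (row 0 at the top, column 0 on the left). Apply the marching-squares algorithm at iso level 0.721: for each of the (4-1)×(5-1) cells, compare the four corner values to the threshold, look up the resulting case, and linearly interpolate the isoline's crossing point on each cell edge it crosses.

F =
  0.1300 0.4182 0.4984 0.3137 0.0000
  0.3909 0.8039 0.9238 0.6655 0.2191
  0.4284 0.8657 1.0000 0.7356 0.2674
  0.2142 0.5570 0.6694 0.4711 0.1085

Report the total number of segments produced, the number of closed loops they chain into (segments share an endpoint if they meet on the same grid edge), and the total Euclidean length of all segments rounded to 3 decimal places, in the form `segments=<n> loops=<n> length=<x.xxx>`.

cell (0,0): code 0100 → (0.785,1.000)–(1.000,0.799)
cell (0,1): code 1100 → (0.523,2.000)–(0.785,1.000)
cell (0,2): code 1000 → (1.000,2.785)–(0.523,2.000)
cell (1,0): code 0110 → (1.000,0.799)–(2.000,0.669)
cell (1,2): code 1101 → (1.792,3.000)–(1.000,2.785)
cell (1,3): code 1000 → (2.000,3.031)–(1.792,3.000)
cell (2,0): code 0010 → (2.000,0.669)–(2.469,1.000)
cell (2,1): code 0011 → (2.469,1.000)–(2.844,2.000)
cell (2,2): code 0011 → (2.844,2.000)–(2.055,3.000)
cell (2,3): code 0001 → (2.055,3.000)–(2.000,3.031)
total: 10 segments, chained into 1 closed loop(s), length Σ = 7.264555

segments=10 loops=1 length=7.265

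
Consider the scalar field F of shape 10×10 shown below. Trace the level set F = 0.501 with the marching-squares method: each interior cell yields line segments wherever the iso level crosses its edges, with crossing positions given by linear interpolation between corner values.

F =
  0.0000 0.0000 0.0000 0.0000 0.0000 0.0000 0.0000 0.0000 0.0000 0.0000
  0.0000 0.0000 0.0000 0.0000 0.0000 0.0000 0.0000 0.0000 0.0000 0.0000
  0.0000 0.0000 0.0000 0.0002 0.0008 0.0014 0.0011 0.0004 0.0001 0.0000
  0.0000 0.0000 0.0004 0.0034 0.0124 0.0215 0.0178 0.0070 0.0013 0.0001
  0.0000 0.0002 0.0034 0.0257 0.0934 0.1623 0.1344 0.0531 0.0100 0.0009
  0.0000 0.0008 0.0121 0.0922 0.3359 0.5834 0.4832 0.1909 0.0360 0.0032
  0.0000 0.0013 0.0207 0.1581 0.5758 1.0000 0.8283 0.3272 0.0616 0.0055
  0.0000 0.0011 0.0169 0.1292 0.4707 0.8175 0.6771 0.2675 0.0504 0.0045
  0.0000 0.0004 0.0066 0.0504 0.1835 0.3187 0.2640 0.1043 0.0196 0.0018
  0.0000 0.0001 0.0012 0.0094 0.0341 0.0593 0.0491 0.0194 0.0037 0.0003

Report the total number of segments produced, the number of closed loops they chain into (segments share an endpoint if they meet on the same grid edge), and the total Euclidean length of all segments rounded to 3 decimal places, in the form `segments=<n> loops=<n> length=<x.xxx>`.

cell (4,4): code 0100 → (4.804,5.000)–(5.000,4.667)
cell (4,5): code 1000 → (5.000,5.822)–(4.804,5.000)
cell (5,3): code 0100 → (5.688,4.000)–(6.000,3.821)
cell (5,4): code 1110 → (5.000,4.667)–(5.688,4.000)
cell (5,5): code 1101 → (5.052,6.000)–(5.000,5.822)
cell (5,6): code 1000 → (6.000,6.653)–(5.052,6.000)
cell (6,3): code 0010 → (6.000,3.821)–(6.712,4.000)
cell (6,4): code 0111 → (6.712,4.000)–(7.000,4.087)
cell (6,6): code 1001 → (7.000,6.430)–(6.000,6.653)
cell (7,4): code 0010 → (7.000,4.087)–(7.635,5.000)
cell (7,5): code 0011 → (7.635,5.000)–(7.426,6.000)
cell (7,6): code 0001 → (7.426,6.000)–(7.000,6.430)
total: 12 segments, chained into 1 closed loop(s), length Σ = 8.684226

segments=12 loops=1 length=8.684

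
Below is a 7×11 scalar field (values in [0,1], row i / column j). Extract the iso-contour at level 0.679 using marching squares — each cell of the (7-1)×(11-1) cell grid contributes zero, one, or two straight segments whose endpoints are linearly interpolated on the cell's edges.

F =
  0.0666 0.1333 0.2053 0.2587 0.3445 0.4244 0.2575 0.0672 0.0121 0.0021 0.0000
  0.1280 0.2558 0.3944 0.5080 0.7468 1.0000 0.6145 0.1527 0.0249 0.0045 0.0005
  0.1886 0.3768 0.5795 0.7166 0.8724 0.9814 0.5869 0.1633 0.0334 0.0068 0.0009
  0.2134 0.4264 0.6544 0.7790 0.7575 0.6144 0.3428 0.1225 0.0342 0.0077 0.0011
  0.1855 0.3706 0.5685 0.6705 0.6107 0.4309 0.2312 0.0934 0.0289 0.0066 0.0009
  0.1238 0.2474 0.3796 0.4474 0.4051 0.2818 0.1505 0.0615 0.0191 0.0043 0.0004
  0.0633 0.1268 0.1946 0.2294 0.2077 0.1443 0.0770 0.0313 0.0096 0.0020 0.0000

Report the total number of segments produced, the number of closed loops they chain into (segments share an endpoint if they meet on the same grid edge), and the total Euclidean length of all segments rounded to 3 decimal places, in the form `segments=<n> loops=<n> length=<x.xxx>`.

cell (0,3): code 0100 → (0.831,4.000)–(1.000,3.716)
cell (0,4): code 1100 → (0.442,5.000)–(0.831,4.000)
cell (0,5): code 1000 → (1.000,5.833)–(0.442,5.000)
cell (1,2): code 0100 → (1.820,3.000)–(2.000,2.726)
cell (1,3): code 1110 → (1.000,3.716)–(1.820,3.000)
cell (1,5): code 1001 → (2.000,5.767)–(1.000,5.833)
cell (2,2): code 0110 → (2.000,2.726)–(3.000,2.197)
cell (2,4): code 1011 → (3.000,4.549)–(2.824,5.000)
cell (2,5): code 0001 → (2.824,5.000)–(2.000,5.767)
cell (3,2): code 0010 → (3.000,2.197)–(3.922,3.000)
cell (3,3): code 0011 → (3.922,3.000)–(3.535,4.000)
cell (3,4): code 0001 → (3.535,4.000)–(3.000,4.549)
total: 12 segments, chained into 1 closed loop(s), length Σ = 10.625594

segments=12 loops=1 length=10.626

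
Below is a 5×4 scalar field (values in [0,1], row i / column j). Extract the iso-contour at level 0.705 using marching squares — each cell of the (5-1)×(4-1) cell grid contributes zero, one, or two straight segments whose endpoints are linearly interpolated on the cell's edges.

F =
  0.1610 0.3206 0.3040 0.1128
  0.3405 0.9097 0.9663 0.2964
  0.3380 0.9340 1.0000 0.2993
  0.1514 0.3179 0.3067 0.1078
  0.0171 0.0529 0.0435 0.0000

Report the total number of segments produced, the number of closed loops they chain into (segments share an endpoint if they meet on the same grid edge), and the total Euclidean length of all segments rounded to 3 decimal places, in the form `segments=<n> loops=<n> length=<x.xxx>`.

cell (0,0): code 0100 → (0.653,1.000)–(1.000,0.640)
cell (0,1): code 1100 → (0.605,2.000)–(0.653,1.000)
cell (0,2): code 1000 → (1.000,2.390)–(0.605,2.000)
cell (1,0): code 0110 → (1.000,0.640)–(2.000,0.616)
cell (1,2): code 1001 → (2.000,2.421)–(1.000,2.390)
cell (2,0): code 0010 → (2.000,0.616)–(2.372,1.000)
cell (2,1): code 0011 → (2.372,1.000)–(2.426,2.000)
cell (2,2): code 0001 → (2.426,2.000)–(2.000,2.421)
total: 8 segments, chained into 1 closed loop(s), length Σ = 6.191379

segments=8 loops=1 length=6.191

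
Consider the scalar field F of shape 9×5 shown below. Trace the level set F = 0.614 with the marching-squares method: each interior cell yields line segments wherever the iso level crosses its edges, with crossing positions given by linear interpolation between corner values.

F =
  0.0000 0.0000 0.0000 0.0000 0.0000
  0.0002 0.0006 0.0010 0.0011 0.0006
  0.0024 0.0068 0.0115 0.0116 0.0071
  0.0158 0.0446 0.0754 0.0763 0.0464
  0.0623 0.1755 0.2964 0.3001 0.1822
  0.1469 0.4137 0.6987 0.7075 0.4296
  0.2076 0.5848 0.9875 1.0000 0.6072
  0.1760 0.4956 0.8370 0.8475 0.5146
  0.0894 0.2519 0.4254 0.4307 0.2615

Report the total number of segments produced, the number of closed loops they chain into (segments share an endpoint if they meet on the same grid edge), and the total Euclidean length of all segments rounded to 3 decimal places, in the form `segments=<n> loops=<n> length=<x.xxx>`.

segments=10 loops=1 length=8.967

cell (4,1): code 0100 → (4.789,2.000)–(5.000,1.703)
cell (4,2): code 1100 → (4.770,3.000)–(4.789,2.000)
cell (4,3): code 1000 → (5.000,3.336)–(4.770,3.000)
cell (5,1): code 0110 → (5.000,1.703)–(6.000,1.073)
cell (5,3): code 1001 → (6.000,3.983)–(5.000,3.336)
cell (6,1): code 0110 → (6.000,1.073)–(7.000,1.347)
cell (6,3): code 1001 → (7.000,3.701)–(6.000,3.983)
cell (7,1): code 0010 → (7.000,1.347)–(7.542,2.000)
cell (7,2): code 0011 → (7.542,2.000)–(7.560,3.000)
cell (7,3): code 0001 → (7.560,3.000)–(7.000,3.701)
total: 10 segments, chained into 1 closed loop(s), length Σ = 8.966602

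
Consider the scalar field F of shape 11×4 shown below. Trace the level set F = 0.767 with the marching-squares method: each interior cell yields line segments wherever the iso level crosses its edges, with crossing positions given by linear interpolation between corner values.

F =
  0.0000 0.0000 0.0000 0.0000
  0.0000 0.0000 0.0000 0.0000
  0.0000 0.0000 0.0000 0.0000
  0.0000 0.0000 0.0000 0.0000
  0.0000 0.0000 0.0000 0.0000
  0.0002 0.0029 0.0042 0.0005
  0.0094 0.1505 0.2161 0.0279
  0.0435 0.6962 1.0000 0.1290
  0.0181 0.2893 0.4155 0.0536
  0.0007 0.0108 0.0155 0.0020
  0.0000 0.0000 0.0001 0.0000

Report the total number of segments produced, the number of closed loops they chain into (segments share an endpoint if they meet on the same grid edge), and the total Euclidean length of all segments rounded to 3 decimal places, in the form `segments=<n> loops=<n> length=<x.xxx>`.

segments=4 loops=1 length=2.567

cell (6,1): code 0100 → (6.703,2.000)–(7.000,1.233)
cell (6,2): code 1000 → (7.000,2.268)–(6.703,2.000)
cell (7,1): code 0010 → (7.000,1.233)–(7.399,2.000)
cell (7,2): code 0001 → (7.399,2.000)–(7.000,2.268)
total: 4 segments, chained into 1 closed loop(s), length Σ = 2.566851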